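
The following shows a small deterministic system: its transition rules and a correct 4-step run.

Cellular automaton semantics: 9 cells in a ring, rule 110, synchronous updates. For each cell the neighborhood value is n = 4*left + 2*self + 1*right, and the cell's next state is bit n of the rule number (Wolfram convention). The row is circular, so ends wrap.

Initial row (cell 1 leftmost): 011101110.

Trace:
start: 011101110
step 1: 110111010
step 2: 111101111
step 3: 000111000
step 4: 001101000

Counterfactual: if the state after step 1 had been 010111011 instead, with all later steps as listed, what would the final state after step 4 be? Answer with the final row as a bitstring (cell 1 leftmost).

001101000

state after step 1 := 010111011
step 2: 111101111
step 3: 000111000
step 4: 001101000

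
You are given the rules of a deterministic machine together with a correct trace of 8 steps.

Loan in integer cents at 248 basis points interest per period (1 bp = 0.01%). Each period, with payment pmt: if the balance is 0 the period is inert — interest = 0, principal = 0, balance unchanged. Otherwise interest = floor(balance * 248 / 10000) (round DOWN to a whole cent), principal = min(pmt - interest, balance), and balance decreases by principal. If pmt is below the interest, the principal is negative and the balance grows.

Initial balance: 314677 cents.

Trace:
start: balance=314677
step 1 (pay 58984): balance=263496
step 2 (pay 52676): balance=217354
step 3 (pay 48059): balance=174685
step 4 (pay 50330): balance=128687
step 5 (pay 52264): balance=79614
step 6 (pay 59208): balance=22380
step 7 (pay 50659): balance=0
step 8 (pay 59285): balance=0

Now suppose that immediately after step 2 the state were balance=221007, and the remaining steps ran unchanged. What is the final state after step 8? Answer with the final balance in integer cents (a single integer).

0

state after step 2 := balance=221007
step 3 (pay 48059): balance=178428
step 4 (pay 50330): balance=132523
step 5 (pay 52264): balance=83545
step 6 (pay 59208): balance=26408
step 7 (pay 50659): balance=0
step 8 (pay 59285): balance=0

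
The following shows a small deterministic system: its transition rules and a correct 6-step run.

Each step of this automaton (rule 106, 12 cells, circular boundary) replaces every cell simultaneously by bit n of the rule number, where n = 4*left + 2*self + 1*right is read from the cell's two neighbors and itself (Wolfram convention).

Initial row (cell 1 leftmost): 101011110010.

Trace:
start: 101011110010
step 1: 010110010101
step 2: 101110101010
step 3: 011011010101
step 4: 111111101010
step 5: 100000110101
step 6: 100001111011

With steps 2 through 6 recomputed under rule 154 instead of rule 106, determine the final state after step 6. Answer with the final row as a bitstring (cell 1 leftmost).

(re-executing steps 2..6 under rule 154; state before step 2: 010110010101)
step 2: 000101100000
step 3: 001001010000
step 4: 010110001000
step 5: 100101010100
step 6: 011000000011

011000000011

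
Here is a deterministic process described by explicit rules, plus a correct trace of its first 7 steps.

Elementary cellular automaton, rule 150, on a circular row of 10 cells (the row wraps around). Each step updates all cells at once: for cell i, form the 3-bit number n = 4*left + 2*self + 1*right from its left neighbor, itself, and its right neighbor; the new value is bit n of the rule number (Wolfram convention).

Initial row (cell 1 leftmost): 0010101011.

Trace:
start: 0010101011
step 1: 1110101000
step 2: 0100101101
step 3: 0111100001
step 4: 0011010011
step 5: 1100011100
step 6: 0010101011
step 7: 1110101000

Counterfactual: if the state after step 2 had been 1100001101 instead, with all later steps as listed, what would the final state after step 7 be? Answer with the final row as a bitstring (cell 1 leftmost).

1110110011

state after step 2 := 1100001101
step 3: 1010010000
step 4: 1011111001
step 5: 0001110110
step 6: 0010100001
step 7: 1110110011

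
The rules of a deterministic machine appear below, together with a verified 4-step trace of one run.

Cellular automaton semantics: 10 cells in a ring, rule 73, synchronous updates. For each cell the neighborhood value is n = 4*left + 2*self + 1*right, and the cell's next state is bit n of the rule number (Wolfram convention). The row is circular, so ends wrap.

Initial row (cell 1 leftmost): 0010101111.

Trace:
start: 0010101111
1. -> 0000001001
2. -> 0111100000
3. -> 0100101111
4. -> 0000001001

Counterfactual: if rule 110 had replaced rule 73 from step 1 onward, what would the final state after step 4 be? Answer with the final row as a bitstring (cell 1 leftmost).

(re-executing steps 1..4 under rule 110; state before step 1: 0010101111)
1. -> 0111111001
2. -> 1100001011
3. -> 0100011110
4. -> 1100110010

1100110010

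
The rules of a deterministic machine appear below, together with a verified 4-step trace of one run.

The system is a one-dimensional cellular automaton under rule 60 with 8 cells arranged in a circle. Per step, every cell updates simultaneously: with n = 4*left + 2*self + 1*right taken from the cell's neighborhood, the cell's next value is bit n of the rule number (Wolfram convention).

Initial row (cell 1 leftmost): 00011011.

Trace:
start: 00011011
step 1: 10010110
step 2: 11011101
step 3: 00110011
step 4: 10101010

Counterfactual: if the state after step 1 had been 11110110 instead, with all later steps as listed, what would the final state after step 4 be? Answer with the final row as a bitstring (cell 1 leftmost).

state after step 1 := 11110110
step 2: 10001101
step 3: 01001011
step 4: 11101110

11101110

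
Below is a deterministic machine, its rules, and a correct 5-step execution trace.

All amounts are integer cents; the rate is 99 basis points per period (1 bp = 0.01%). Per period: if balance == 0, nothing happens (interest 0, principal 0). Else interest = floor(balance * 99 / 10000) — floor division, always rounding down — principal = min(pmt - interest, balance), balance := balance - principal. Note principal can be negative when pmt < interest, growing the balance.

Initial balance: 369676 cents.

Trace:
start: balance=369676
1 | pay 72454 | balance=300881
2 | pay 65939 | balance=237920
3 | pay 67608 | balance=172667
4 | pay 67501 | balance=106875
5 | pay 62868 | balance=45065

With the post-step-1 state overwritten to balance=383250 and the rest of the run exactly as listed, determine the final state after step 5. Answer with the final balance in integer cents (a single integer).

130744

state after step 1 := balance=383250
2 | pay 65939 | balance=321105
3 | pay 67608 | balance=256675
4 | pay 67501 | balance=191715
5 | pay 62868 | balance=130744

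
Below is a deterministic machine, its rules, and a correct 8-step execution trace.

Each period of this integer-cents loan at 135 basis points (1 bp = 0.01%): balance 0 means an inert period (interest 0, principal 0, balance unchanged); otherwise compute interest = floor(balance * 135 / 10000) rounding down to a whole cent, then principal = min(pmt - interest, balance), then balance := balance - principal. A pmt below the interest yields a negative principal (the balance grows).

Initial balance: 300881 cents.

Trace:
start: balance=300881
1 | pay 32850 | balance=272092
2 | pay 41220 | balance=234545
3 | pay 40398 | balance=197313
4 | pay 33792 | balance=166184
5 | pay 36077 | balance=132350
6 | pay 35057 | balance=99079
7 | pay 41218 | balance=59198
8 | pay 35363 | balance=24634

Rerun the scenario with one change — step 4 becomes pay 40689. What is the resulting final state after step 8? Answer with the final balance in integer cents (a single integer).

17357

(re-executing from step 4 with the substitution; state before step 4: balance=197313)
4 | pay 40689 | balance=159287
5 | pay 36077 | balance=125360
6 | pay 35057 | balance=91995
7 | pay 41218 | balance=52018
8 | pay 35363 | balance=17357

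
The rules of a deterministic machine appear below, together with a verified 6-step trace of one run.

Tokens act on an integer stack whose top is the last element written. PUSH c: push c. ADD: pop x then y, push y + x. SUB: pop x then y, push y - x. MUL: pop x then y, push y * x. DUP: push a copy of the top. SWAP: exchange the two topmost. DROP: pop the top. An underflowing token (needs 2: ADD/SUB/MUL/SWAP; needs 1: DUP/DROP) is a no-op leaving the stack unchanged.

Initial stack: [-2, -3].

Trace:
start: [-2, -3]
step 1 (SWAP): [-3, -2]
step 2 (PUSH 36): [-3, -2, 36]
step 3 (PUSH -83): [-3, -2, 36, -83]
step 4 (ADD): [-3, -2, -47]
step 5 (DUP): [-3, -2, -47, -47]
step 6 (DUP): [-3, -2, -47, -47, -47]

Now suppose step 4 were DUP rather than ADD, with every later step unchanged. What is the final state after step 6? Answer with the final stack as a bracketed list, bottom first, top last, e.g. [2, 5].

(re-executing from step 4 with the substitution; state before step 4: [-3, -2, 36, -83])
step 4 (DUP): [-3, -2, 36, -83, -83]
step 5 (DUP): [-3, -2, 36, -83, -83, -83]
step 6 (DUP): [-3, -2, 36, -83, -83, -83, -83]

[-3, -2, 36, -83, -83, -83, -83]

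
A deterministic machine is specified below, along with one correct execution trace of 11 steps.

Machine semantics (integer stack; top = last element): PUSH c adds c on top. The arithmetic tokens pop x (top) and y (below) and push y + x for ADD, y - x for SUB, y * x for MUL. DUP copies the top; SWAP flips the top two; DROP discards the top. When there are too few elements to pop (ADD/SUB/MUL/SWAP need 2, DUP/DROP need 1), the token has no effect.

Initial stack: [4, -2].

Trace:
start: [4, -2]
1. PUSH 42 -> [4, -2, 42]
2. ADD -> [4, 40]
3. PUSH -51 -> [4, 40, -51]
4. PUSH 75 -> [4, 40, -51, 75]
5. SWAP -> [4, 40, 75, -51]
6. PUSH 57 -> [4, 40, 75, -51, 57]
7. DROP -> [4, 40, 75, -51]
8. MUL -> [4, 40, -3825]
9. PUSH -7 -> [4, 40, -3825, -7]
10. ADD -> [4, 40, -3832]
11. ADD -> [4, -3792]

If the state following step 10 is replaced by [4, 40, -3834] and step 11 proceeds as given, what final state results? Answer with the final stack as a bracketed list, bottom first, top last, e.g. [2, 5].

[4, -3794]

state after step 10 := [4, 40, -3834]
11. ADD -> [4, -3794]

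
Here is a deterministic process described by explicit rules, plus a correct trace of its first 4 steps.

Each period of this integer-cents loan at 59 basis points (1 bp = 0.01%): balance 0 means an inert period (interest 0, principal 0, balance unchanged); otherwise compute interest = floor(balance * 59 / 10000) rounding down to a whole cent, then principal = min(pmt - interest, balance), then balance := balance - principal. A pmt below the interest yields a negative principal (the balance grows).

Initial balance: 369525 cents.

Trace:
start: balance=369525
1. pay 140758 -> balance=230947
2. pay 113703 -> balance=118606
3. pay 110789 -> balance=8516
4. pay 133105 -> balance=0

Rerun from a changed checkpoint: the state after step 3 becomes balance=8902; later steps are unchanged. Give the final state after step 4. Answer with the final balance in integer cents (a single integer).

0

state after step 3 := balance=8902
4. pay 133105 -> balance=0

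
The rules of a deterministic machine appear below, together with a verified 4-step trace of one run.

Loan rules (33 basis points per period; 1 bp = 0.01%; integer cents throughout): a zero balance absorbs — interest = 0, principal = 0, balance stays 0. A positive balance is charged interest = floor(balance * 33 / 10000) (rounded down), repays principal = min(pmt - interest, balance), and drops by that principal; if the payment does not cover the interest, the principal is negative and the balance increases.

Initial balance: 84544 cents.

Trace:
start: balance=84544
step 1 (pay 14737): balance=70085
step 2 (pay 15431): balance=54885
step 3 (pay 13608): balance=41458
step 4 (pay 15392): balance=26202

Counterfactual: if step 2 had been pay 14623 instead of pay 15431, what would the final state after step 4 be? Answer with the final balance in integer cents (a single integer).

27015

(re-executing from step 2 with the substitution; state before step 2: balance=70085)
step 2 (pay 14623): balance=55693
step 3 (pay 13608): balance=42268
step 4 (pay 15392): balance=27015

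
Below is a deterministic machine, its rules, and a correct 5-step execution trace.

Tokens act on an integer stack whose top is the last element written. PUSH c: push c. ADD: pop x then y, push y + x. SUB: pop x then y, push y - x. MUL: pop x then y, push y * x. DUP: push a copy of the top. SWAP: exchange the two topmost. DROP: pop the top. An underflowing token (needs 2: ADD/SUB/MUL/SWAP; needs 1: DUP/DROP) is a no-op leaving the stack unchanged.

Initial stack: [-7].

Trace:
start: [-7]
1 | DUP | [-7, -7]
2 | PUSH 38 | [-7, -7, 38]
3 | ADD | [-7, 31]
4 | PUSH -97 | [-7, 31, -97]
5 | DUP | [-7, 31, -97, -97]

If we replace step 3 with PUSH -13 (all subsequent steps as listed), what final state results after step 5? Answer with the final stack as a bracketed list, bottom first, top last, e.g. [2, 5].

(re-executing from step 3 with the substitution; state before step 3: [-7, -7, 38])
3 | PUSH -13 | [-7, -7, 38, -13]
4 | PUSH -97 | [-7, -7, 38, -13, -97]
5 | DUP | [-7, -7, 38, -13, -97, -97]

[-7, -7, 38, -13, -97, -97]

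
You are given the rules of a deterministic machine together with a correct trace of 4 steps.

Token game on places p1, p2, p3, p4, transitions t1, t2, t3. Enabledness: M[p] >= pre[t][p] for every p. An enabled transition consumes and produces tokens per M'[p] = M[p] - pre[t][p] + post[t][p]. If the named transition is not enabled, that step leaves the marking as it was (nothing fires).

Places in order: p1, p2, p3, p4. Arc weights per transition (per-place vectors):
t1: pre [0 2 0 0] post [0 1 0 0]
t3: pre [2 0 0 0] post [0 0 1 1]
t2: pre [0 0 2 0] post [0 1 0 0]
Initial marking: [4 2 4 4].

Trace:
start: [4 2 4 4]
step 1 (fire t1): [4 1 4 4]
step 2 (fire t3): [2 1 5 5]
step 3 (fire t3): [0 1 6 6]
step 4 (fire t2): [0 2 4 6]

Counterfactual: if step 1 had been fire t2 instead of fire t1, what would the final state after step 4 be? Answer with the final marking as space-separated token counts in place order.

0 4 2 6

(re-executing from step 1 with the substitution; state before step 1: [4 2 4 4])
step 1 (fire t2): [4 3 2 4]
step 2 (fire t3): [2 3 3 5]
step 3 (fire t3): [0 3 4 6]
step 4 (fire t2): [0 4 2 6]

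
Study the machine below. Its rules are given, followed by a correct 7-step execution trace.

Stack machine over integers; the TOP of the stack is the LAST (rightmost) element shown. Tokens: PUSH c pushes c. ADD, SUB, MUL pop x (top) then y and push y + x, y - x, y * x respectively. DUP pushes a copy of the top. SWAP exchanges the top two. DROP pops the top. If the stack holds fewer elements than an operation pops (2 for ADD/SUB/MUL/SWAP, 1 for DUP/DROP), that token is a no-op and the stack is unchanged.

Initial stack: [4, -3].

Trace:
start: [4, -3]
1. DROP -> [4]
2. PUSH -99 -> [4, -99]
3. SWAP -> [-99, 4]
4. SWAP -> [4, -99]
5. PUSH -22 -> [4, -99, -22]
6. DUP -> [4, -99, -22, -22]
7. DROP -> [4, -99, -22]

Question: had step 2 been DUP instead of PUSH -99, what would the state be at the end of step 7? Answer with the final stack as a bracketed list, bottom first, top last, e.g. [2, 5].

(re-executing from step 2 with the substitution; state before step 2: [4])
2. DUP -> [4, 4]
3. SWAP -> [4, 4]
4. SWAP -> [4, 4]
5. PUSH -22 -> [4, 4, -22]
6. DUP -> [4, 4, -22, -22]
7. DROP -> [4, 4, -22]

[4, 4, -22]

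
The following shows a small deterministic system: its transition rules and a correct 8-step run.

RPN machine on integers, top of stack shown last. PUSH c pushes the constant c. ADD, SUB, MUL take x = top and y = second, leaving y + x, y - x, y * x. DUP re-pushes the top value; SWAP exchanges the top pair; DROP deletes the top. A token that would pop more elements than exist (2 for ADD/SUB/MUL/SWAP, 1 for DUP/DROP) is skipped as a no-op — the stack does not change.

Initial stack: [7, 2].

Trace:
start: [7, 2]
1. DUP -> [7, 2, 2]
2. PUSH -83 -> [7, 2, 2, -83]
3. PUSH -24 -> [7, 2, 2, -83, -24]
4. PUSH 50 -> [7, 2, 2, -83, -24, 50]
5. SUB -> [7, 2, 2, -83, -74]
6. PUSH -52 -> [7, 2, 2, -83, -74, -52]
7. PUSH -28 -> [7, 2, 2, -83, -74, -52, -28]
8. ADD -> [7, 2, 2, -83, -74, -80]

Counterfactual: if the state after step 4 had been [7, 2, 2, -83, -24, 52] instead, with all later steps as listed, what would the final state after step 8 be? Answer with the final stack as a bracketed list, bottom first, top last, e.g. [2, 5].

state after step 4 := [7, 2, 2, -83, -24, 52]
5. SUB -> [7, 2, 2, -83, -76]
6. PUSH -52 -> [7, 2, 2, -83, -76, -52]
7. PUSH -28 -> [7, 2, 2, -83, -76, -52, -28]
8. ADD -> [7, 2, 2, -83, -76, -80]

[7, 2, 2, -83, -76, -80]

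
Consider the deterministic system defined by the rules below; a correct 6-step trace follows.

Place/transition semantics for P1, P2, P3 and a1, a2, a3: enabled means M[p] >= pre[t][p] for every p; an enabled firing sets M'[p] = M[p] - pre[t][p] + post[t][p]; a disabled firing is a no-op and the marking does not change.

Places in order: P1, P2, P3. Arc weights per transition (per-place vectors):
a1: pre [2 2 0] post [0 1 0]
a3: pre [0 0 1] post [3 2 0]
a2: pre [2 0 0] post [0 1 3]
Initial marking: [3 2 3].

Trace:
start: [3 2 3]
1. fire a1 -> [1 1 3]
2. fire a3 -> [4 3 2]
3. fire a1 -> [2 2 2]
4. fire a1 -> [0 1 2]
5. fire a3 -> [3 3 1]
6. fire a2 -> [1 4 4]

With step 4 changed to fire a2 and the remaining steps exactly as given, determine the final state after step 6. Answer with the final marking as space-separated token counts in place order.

(re-executing from step 4 with the substitution; state before step 4: [2 2 2])
4. fire a2 -> [0 3 5]
5. fire a3 -> [3 5 4]
6. fire a2 -> [1 6 7]

1 6 7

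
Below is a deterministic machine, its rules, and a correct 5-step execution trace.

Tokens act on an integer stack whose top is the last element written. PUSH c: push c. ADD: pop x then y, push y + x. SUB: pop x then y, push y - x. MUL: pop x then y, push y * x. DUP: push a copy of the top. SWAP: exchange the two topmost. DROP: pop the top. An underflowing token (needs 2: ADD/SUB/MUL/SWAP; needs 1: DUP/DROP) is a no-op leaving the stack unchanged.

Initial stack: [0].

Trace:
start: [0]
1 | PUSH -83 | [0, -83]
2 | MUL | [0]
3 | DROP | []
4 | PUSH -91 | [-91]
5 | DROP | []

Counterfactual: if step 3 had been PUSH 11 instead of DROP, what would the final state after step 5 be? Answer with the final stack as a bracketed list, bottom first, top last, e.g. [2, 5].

(re-executing from step 3 with the substitution; state before step 3: [0])
3 | PUSH 11 | [0, 11]
4 | PUSH -91 | [0, 11, -91]
5 | DROP | [0, 11]

[0, 11]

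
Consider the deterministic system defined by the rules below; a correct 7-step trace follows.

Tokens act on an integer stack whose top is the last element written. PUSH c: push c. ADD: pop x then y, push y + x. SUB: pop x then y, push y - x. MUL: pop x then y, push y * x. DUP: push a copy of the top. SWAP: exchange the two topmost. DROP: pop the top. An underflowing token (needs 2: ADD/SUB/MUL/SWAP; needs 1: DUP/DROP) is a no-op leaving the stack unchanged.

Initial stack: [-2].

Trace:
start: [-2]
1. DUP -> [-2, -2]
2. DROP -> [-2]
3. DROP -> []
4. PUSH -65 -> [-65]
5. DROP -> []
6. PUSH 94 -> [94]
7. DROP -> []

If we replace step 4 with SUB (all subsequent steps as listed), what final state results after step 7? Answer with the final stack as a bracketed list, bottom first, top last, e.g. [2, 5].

(re-executing from step 4 with the substitution; state before step 4: [])
4. SUB -> []
5. DROP -> []
6. PUSH 94 -> [94]
7. DROP -> []

[]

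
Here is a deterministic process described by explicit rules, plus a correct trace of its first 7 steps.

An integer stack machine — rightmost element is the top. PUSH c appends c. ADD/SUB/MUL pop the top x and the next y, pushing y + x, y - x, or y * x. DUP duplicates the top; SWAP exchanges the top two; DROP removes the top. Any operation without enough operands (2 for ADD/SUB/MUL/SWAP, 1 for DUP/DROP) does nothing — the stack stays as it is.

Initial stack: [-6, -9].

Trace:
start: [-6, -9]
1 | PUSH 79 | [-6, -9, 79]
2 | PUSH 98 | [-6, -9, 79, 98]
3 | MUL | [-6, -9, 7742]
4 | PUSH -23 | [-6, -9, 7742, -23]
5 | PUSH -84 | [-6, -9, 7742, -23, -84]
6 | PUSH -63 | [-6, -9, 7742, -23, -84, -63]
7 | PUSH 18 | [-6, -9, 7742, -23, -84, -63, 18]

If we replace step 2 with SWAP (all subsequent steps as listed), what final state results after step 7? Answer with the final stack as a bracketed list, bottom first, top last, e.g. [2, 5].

[-6, -711, -23, -84, -63, 18]

(re-executing from step 2 with the substitution; state before step 2: [-6, -9, 79])
2 | SWAP | [-6, 79, -9]
3 | MUL | [-6, -711]
4 | PUSH -23 | [-6, -711, -23]
5 | PUSH -84 | [-6, -711, -23, -84]
6 | PUSH -63 | [-6, -711, -23, -84, -63]
7 | PUSH 18 | [-6, -711, -23, -84, -63, 18]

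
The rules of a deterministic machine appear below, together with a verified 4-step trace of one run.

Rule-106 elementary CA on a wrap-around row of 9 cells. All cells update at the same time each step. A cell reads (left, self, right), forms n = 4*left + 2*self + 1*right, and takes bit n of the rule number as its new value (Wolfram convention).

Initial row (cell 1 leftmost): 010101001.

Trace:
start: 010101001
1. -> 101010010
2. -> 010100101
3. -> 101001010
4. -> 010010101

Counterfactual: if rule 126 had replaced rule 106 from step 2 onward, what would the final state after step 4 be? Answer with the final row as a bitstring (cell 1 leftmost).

(re-executing steps 2..4 under rule 126; state before step 2: 101010010)
2. -> 111111111
3. -> 000000000
4. -> 000000000

000000000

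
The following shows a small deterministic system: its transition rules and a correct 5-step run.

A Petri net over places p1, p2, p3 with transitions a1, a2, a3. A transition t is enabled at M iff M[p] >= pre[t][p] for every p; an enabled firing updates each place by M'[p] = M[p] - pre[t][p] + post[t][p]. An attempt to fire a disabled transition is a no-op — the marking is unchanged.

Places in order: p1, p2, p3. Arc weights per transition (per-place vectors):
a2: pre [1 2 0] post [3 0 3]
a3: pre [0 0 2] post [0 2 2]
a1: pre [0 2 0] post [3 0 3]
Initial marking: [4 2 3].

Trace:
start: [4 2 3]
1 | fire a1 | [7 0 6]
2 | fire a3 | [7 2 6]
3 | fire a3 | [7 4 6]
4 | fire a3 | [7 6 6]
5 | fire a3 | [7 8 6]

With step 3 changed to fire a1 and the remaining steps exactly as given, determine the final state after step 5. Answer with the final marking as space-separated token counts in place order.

(re-executing from step 3 with the substitution; state before step 3: [7 2 6])
3 | fire a1 | [10 0 9]
4 | fire a3 | [10 2 9]
5 | fire a3 | [10 4 9]

10 4 9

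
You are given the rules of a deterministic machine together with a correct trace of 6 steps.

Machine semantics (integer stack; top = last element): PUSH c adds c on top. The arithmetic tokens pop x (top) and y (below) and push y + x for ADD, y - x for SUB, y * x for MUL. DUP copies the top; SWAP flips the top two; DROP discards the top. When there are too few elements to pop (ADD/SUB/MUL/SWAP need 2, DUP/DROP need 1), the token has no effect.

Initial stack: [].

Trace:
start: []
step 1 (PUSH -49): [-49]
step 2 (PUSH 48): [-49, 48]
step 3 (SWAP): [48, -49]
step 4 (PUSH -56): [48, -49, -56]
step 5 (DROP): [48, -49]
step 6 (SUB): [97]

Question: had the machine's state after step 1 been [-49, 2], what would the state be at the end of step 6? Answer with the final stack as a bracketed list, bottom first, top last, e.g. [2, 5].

state after step 1 := [-49, 2]
step 2 (PUSH 48): [-49, 2, 48]
step 3 (SWAP): [-49, 48, 2]
step 4 (PUSH -56): [-49, 48, 2, -56]
step 5 (DROP): [-49, 48, 2]
step 6 (SUB): [-49, 46]

[-49, 46]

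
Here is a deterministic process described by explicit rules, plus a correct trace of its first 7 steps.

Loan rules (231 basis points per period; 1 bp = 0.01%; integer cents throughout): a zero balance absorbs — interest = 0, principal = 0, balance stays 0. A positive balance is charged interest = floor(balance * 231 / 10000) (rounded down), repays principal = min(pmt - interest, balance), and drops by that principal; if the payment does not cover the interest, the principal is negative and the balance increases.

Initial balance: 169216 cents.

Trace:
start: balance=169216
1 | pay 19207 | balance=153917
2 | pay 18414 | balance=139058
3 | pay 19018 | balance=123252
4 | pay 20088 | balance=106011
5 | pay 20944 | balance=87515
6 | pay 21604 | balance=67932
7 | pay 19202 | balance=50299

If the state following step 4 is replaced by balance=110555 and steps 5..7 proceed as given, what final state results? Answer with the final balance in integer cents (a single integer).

state after step 4 := balance=110555
5 | pay 20944 | balance=92164
6 | pay 21604 | balance=72688
7 | pay 19202 | balance=55165

55165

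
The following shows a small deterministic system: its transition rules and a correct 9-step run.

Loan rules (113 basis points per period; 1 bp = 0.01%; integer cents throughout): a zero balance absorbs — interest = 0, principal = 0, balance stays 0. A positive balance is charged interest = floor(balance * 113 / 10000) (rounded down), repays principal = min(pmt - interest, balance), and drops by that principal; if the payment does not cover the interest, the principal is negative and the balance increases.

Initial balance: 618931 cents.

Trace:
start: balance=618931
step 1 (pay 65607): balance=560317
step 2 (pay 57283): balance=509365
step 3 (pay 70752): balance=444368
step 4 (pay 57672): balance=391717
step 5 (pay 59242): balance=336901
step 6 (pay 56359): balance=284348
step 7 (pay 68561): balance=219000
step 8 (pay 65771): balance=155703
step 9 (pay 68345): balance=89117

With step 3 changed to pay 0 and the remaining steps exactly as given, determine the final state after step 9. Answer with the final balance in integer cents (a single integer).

(re-executing from step 3 with the substitution; state before step 3: balance=509365)
step 3 (pay 0): balance=515120
step 4 (pay 57672): balance=463268
step 5 (pay 59242): balance=409260
step 6 (pay 56359): balance=357525
step 7 (pay 68561): balance=293004
step 8 (pay 65771): balance=230543
step 9 (pay 68345): balance=164803

164803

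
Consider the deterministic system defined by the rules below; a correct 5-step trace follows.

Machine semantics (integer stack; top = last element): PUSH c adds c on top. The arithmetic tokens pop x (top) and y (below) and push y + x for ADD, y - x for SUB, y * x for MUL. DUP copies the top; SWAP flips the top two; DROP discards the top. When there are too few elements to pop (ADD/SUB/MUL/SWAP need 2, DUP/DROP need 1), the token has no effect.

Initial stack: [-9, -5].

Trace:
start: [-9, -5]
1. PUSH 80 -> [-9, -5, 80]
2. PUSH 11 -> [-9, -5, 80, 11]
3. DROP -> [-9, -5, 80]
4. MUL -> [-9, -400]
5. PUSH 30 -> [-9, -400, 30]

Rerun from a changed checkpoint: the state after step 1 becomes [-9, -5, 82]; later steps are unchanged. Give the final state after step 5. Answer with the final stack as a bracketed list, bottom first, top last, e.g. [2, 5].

[-9, -410, 30]

state after step 1 := [-9, -5, 82]
2. PUSH 11 -> [-9, -5, 82, 11]
3. DROP -> [-9, -5, 82]
4. MUL -> [-9, -410]
5. PUSH 30 -> [-9, -410, 30]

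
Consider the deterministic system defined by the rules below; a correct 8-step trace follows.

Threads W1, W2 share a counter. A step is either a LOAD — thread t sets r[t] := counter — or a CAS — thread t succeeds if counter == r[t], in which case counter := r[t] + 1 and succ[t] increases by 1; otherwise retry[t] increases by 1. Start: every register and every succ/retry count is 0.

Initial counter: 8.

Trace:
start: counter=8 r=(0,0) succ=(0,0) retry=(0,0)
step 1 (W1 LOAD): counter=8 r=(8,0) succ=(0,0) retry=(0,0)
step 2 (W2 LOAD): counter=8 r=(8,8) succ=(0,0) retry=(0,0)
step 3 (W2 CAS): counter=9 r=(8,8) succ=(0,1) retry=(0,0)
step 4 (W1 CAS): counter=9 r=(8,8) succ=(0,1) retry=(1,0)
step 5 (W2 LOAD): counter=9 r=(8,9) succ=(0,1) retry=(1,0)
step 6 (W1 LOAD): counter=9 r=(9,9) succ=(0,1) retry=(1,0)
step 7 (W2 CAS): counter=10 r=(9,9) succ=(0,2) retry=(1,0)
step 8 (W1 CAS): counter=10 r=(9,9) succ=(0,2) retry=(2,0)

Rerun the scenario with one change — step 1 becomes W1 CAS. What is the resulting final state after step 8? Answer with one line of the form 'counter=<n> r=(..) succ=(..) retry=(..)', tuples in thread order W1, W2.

(re-executing from step 1 with the substitution; state before step 1: counter=8 r=(0,0) succ=(0,0) retry=(0,0))
step 1 (W1 CAS): counter=8 r=(0,0) succ=(0,0) retry=(1,0)
step 2 (W2 LOAD): counter=8 r=(0,8) succ=(0,0) retry=(1,0)
step 3 (W2 CAS): counter=9 r=(0,8) succ=(0,1) retry=(1,0)
step 4 (W1 CAS): counter=9 r=(0,8) succ=(0,1) retry=(2,0)
step 5 (W2 LOAD): counter=9 r=(0,9) succ=(0,1) retry=(2,0)
step 6 (W1 LOAD): counter=9 r=(9,9) succ=(0,1) retry=(2,0)
step 7 (W2 CAS): counter=10 r=(9,9) succ=(0,2) retry=(2,0)
step 8 (W1 CAS): counter=10 r=(9,9) succ=(0,2) retry=(3,0)

counter=10 r=(9,9) succ=(0,2) retry=(3,0)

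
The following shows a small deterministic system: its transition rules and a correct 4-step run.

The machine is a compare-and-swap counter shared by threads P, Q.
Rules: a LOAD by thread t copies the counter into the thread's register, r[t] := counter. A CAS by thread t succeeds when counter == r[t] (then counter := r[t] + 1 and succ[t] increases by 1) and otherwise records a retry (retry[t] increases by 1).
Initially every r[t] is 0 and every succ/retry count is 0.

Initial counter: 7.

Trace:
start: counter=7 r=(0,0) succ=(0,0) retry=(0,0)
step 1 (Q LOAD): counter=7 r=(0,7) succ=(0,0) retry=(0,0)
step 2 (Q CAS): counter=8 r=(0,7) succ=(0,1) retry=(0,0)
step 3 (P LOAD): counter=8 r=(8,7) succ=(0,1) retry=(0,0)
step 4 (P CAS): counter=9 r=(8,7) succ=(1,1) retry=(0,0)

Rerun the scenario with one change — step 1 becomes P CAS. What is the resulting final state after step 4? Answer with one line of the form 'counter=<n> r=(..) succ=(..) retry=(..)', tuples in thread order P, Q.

counter=8 r=(7,0) succ=(1,0) retry=(1,1)

(re-executing from step 1 with the substitution; state before step 1: counter=7 r=(0,0) succ=(0,0) retry=(0,0))
step 1 (P CAS): counter=7 r=(0,0) succ=(0,0) retry=(1,0)
step 2 (Q CAS): counter=7 r=(0,0) succ=(0,0) retry=(1,1)
step 3 (P LOAD): counter=7 r=(7,0) succ=(0,0) retry=(1,1)
step 4 (P CAS): counter=8 r=(7,0) succ=(1,0) retry=(1,1)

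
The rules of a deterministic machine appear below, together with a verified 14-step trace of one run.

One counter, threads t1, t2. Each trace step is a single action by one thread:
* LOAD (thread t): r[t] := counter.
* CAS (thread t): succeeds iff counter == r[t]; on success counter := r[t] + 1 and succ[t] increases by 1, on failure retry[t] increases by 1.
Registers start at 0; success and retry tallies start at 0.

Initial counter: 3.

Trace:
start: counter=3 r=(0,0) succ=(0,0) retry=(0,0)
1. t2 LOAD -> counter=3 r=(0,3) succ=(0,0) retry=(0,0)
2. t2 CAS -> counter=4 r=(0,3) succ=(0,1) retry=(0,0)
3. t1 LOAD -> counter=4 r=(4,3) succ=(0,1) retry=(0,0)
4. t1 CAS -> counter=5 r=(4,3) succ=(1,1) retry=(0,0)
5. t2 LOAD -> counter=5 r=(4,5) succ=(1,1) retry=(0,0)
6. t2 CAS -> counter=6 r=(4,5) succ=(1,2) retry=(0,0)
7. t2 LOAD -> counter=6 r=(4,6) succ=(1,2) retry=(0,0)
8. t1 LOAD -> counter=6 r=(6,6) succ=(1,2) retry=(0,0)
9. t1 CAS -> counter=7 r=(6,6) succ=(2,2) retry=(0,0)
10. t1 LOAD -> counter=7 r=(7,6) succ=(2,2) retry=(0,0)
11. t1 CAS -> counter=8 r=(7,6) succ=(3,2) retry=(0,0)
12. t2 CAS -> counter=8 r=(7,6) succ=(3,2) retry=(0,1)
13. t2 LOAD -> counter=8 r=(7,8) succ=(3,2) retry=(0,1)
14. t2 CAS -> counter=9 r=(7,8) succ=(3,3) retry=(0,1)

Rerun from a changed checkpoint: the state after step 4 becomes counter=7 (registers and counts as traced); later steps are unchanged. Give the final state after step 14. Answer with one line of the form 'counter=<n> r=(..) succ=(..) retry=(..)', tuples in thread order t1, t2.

counter=11 r=(9,10) succ=(3,3) retry=(0,1)

state after step 4 := counter=7 r=(4,3) succ=(1,1) retry=(0,0)
5. t2 LOAD -> counter=7 r=(4,7) succ=(1,1) retry=(0,0)
6. t2 CAS -> counter=8 r=(4,7) succ=(1,2) retry=(0,0)
7. t2 LOAD -> counter=8 r=(4,8) succ=(1,2) retry=(0,0)
8. t1 LOAD -> counter=8 r=(8,8) succ=(1,2) retry=(0,0)
9. t1 CAS -> counter=9 r=(8,8) succ=(2,2) retry=(0,0)
10. t1 LOAD -> counter=9 r=(9,8) succ=(2,2) retry=(0,0)
11. t1 CAS -> counter=10 r=(9,8) succ=(3,2) retry=(0,0)
12. t2 CAS -> counter=10 r=(9,8) succ=(3,2) retry=(0,1)
13. t2 LOAD -> counter=10 r=(9,10) succ=(3,2) retry=(0,1)
14. t2 CAS -> counter=11 r=(9,10) succ=(3,3) retry=(0,1)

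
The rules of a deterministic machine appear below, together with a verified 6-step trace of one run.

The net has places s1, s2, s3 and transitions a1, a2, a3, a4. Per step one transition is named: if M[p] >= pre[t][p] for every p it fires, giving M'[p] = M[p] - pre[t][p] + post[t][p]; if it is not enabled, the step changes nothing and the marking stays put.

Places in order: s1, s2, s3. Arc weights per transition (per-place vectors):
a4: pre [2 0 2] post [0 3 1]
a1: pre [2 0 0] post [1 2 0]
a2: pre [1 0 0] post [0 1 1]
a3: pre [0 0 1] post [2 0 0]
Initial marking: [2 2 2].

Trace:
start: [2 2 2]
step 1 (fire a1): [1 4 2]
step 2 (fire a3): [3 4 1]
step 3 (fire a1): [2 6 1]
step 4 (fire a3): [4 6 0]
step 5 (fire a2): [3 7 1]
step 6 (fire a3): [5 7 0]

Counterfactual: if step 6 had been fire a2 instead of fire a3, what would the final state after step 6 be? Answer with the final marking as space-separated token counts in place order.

2 8 2

(re-executing from step 6 with the substitution; state before step 6: [3 7 1])
step 6 (fire a2): [2 8 2]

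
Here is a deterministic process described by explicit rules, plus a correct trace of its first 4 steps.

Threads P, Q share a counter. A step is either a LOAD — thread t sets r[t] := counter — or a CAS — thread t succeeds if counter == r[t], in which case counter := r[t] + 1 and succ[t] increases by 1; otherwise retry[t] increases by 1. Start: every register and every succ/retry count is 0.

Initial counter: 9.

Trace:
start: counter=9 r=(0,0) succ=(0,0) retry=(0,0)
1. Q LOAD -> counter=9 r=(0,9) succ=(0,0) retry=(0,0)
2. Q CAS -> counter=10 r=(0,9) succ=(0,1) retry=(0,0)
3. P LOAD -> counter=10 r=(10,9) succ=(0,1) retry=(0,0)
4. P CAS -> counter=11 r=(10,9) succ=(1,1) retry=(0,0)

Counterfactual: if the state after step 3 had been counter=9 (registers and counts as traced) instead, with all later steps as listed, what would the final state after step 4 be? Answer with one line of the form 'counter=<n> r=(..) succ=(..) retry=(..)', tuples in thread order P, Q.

counter=9 r=(10,9) succ=(0,1) retry=(1,0)

state after step 3 := counter=9 r=(10,9) succ=(0,1) retry=(0,0)
4. P CAS -> counter=9 r=(10,9) succ=(0,1) retry=(1,0)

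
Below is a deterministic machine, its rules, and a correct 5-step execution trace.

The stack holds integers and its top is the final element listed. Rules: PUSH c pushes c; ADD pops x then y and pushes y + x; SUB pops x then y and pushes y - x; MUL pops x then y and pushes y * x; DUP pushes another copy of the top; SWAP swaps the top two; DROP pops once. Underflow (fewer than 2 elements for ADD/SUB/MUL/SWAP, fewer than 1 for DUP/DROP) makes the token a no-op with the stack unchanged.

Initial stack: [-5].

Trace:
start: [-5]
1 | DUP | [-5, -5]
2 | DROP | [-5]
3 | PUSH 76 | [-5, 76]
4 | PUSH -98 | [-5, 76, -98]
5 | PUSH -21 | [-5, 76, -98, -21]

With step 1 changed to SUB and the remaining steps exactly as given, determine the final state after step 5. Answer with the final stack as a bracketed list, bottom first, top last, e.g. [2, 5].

(re-executing from step 1 with the substitution; state before step 1: [-5])
1 | SUB | [-5]
2 | DROP | []
3 | PUSH 76 | [76]
4 | PUSH -98 | [76, -98]
5 | PUSH -21 | [76, -98, -21]

[76, -98, -21]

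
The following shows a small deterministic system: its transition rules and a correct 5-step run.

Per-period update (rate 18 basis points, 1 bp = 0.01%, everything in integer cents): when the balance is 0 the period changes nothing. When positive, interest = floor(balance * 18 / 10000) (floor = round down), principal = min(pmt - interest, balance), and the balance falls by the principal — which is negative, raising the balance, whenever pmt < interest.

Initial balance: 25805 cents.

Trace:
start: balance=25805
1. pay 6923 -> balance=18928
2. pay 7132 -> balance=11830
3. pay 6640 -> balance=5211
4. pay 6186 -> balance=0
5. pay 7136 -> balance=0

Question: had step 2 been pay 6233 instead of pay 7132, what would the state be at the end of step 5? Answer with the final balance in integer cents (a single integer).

0

(re-executing from step 2 with the substitution; state before step 2: balance=18928)
2. pay 6233 -> balance=12729
3. pay 6640 -> balance=6111
4. pay 6186 -> balance=0
5. pay 7136 -> balance=0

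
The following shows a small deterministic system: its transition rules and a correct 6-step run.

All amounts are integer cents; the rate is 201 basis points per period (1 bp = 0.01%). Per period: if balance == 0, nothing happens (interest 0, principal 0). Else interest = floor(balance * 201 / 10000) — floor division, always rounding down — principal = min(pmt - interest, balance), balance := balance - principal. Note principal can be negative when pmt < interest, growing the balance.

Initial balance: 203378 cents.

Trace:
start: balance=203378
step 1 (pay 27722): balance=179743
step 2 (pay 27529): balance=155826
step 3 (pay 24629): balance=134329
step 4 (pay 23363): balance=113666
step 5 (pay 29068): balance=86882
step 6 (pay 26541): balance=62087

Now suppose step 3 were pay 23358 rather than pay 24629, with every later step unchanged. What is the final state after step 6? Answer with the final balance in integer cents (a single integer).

63435

(re-executing from step 3 with the substitution; state before step 3: balance=155826)
step 3 (pay 23358): balance=135600
step 4 (pay 23363): balance=114962
step 5 (pay 29068): balance=88204
step 6 (pay 26541): balance=63435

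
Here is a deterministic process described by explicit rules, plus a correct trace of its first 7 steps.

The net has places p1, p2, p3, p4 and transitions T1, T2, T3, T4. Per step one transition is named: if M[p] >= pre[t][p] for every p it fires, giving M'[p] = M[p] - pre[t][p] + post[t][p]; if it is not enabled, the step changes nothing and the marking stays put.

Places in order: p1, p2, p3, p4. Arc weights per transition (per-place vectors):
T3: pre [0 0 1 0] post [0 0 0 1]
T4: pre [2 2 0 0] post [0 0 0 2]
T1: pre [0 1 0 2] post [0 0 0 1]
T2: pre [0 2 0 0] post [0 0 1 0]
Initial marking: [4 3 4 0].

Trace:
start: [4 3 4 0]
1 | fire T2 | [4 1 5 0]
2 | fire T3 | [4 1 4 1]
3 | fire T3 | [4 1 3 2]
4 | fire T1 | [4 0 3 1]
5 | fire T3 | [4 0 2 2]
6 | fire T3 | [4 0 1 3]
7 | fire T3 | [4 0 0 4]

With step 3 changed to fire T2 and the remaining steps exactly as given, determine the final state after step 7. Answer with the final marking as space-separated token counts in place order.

4 1 1 4

(re-executing from step 3 with the substitution; state before step 3: [4 1 4 1])
3 | fire T2 | [4 1 4 1]
4 | fire T1 | [4 1 4 1]
5 | fire T3 | [4 1 3 2]
6 | fire T3 | [4 1 2 3]
7 | fire T3 | [4 1 1 4]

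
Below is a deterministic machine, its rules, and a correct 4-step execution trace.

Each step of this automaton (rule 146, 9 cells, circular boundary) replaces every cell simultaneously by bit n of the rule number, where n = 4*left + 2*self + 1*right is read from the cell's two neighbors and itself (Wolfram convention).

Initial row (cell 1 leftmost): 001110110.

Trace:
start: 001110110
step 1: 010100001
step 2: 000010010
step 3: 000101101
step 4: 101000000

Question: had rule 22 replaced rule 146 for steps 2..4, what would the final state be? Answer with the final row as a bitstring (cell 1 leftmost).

111010010

(re-executing steps 2..4 under rule 22; state before step 2: 010100001)
step 2: 010110011
step 3: 010001100
step 4: 111010010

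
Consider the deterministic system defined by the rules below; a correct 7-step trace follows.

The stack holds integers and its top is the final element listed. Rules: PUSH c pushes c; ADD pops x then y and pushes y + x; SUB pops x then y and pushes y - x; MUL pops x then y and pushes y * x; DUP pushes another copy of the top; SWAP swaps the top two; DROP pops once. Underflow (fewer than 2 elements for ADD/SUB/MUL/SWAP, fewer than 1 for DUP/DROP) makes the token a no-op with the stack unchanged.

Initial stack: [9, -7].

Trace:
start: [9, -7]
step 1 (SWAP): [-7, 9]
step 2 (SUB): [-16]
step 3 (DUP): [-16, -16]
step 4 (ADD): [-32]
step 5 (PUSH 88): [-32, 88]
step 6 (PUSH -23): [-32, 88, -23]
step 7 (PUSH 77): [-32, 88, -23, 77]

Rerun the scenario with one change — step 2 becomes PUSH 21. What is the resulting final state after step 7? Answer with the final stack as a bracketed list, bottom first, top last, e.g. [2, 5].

[-7, 9, 42, 88, -23, 77]

(re-executing from step 2 with the substitution; state before step 2: [-7, 9])
step 2 (PUSH 21): [-7, 9, 21]
step 3 (DUP): [-7, 9, 21, 21]
step 4 (ADD): [-7, 9, 42]
step 5 (PUSH 88): [-7, 9, 42, 88]
step 6 (PUSH -23): [-7, 9, 42, 88, -23]
step 7 (PUSH 77): [-7, 9, 42, 88, -23, 77]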